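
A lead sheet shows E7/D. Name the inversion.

third inversion

E7/D means E dominant seventh with D in the bass. D is the seventh of E dominant seventh (E–G#–B–D), so this is third inversion.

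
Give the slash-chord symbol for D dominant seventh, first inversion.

First inversion of D dominant seventh has the third (F#) in the bass. As a slash chord: D7/F#.

D7/F#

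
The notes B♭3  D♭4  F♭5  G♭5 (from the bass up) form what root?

Gb

The distinct letter names are Bb, Db, Fb, Gb. Arranged as a stack of thirds they read Gb–Bb–Db–Fb, so Gb is the root (a Gb dominant seventh chord).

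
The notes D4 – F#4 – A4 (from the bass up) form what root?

D

Reordering D, F#, A into stacked thirds gives D–F#–A; the bottom of that stack, D, is the root.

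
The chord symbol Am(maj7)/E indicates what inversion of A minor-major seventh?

second inversion

Am(maj7)/E means A minor-major seventh with E in the bass. E is the fifth of A minor-major seventh (A–C–E–G#), so this is second inversion.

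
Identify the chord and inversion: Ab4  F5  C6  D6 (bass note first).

The distinct note names are Ab, F, C, D. Stacked in thirds they read D–F–Ab–C, which is a half-diminished seventh chord on D.
Ab is the fifth of D half-diminished seventh; fifth in the bass means second inversion (figured bass 4/3).

D half-diminished seventh, second inversion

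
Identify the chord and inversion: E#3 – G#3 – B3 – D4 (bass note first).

E# diminished seventh, root position

Reducing to letter names: E#, G#, B, D. These stack in thirds as E#–G#–B–D — an E# diminished seventh chord.
The lowest note is E#, the root of the chord, so this is root position (figured bass 7).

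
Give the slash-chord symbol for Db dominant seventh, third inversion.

Db7/Cb

Third inversion of Db dominant seventh has the seventh (Cb) in the bass. As a slash chord: Db7/Cb.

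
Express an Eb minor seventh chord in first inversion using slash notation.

First inversion of Eb minor seventh has the third (Gb) in the bass. As a slash chord: Ebm7/Gb.

Ebm7/Gb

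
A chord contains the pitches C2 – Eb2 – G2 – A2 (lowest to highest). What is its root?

A

C, Eb, G, A are the tones of an A half-diminished seventh chord (A–C–Eb–G), making A the root.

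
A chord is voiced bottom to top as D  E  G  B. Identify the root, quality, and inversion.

The distinct note names are D, E, G, B. Stacked in thirds they read E–G–B–D, which is a minor seventh chord on E.
D is the seventh of E minor seventh; seventh in the bass means third inversion (figured bass 4/2).

E minor seventh, third inversion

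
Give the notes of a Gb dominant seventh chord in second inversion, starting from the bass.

Db, Fb, Gb, Bb

Gb dominant seventh is Gb–Bb–Db–Fb. Second inversion puts the fifth (Db) in the bass, with the remaining tones above: Db, Fb, Gb, Bb.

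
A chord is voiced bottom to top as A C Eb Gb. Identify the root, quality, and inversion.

A diminished seventh, root position

The pitch classes A, C, Eb, Gb arrange in thirds as A–C–Eb–Gb: an A diminished seventh chord.
With the root (A) in the bass, the chord is in root position (figured bass 7).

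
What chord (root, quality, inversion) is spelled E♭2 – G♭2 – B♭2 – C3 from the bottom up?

The pitch classes Eb, Gb, Bb, C arrange in thirds as C–Eb–Gb–Bb: a C half-diminished seventh chord.
The lowest note is Eb, the third of the chord, so this is first inversion (figured bass 6/5).

C half-diminished seventh, first inversion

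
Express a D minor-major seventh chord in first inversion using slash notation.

First inversion of D minor-major seventh has the third (F) in the bass. As a slash chord: Dm(maj7)/F.

Dm(maj7)/F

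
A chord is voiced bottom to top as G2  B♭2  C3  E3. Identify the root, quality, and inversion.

The pitch classes G, Bb, C, E arrange in thirds as C–E–G–Bb: a C dominant seventh chord.
With the fifth (G) in the bass, the chord is in second inversion (figured bass 4/3).

C dominant seventh, second inversion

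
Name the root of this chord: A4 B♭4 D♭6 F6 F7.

Bb

A, Bb, Db, F are the tones of a Bb minor-major seventh chord (Bb–Db–F–A), making Bb the root.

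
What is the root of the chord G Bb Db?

G

The distinct letter names are G, Bb, Db. Arranged as a stack of thirds they read G–Bb–Db, so G is the root (a G diminished triad).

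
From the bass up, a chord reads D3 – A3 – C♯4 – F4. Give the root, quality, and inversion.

The pitch classes D, A, C#, F arrange in thirds as D–F–A–C#: a D minor-major seventh chord.
D is the root of D minor-major seventh; root in the bass means root position (figured bass 7).

D minor-major seventh, root position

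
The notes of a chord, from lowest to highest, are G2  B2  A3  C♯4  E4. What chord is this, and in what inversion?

A dominant ninth, third inversion

Reducing to letter names: G, B, A, C#, E. These stack in thirds as A–C#–E–G–B — an A dominant ninth chord.
The lowest note is G, the seventh of the chord, so this is third inversion.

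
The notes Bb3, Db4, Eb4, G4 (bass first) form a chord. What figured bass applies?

The notes Bb, Db, Eb, G stack in thirds as Eb–G–Bb–Db — an Eb dominant seventh chord. The bass Bb is the fifth, so this is second inversion: figured 4/3.

4/3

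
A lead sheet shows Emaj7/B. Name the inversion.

second inversion

Emaj7/B means E major seventh with B in the bass. B is the fifth of E major seventh (E–G#–B–D#), so this is second inversion.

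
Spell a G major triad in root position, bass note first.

G major is G–B–D. Root position puts the root (G) in the bass, with the remaining tones above: G, B, D.

G, B, D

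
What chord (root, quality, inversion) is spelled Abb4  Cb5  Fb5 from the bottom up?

Fb minor, first inversion

Reducing to letter names: Abb, Cb, Fb. These stack in thirds as Fb–Abb–Cb — an Fb minor triad.
With the third (Abb) in the bass, the chord is in first inversion (figured bass 6).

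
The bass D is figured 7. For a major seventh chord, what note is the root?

D

The figures 7 mean the root of the chord is in the bass. If D is the root of a major seventh chord, the root is D (chord tones D–F#–A–C#).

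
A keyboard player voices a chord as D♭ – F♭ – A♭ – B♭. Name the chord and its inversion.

The pitch classes Db, Fb, Ab, Bb arrange in thirds as Bb–Db–Fb–Ab: a Bb half-diminished seventh chord.
The lowest note is Db, the third of the chord, so this is first inversion (figured bass 6/5).

Bb half-diminished seventh, first inversion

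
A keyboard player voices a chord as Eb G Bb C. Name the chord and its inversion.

The pitch classes Eb, G, Bb, C arrange in thirds as C–Eb–G–Bb: a C minor seventh chord.
The lowest note is Eb, the third of the chord, so this is first inversion (figured bass 6/5).

C minor seventh, first inversion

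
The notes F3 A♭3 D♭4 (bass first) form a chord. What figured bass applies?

6

The notes F, Ab, Db stack in thirds as Db–F–Ab — a Db major triad. The bass F is the third, so this is first inversion: figured 6.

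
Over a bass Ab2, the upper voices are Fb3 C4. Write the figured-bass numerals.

6

The notes Ab, Fb, C stack in thirds as Fb–Ab–C — an Fb augmented triad. The bass Ab is the third, so this is first inversion: figured 6.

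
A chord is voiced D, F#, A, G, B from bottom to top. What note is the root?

D, F#, A, G, B are the tones of a G major ninth chord (G–B–D–F#–A), making G the root.

G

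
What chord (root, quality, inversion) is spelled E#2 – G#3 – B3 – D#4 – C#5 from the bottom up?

C# dominant ninth, first inversion

Reducing to letter names: E#, G#, B, D#, C#. These stack in thirds as C#–E#–G#–B–D# — a C# dominant ninth chord.
The lowest note is E#, the third of the chord, so this is first inversion.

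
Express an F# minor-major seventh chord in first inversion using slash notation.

First inversion of F# minor-major seventh has the third (A) in the bass. As a slash chord: F#m(maj7)/A.

F#m(maj7)/A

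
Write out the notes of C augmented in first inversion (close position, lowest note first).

E, G#, C

C augmented is C–E–G#. First inversion puts the third (E) in the bass, with the remaining tones above: E, G#, C.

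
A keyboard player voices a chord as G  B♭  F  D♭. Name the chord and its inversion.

G half-diminished seventh, root position

Reducing to letter names: G, Bb, F, Db. These stack in thirds as G–Bb–Db–F — a G half-diminished seventh chord.
The lowest note is G, the root of the chord, so this is root position (figured bass 7).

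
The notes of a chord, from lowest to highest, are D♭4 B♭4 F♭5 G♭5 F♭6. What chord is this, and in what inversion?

The pitch classes Db, Bb, Fb, Gb arrange in thirds as Gb–Bb–Db–Fb: a Gb dominant seventh chord.
With the fifth (Db) in the bass, the chord is in second inversion (figured bass 4/3).

Gb dominant seventh, second inversion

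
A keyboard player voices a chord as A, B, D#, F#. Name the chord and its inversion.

B dominant seventh, third inversion

Reducing to letter names: A, B, D#, F#. These stack in thirds as B–D#–F#–A — a B dominant seventh chord.
With the seventh (A) in the bass, the chord is in third inversion (figured bass 4/2).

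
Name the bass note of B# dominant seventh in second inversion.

F##

The fifth of B# dominant seventh (B#–D##–F##–A#) is F##; that is the bass in second inversion.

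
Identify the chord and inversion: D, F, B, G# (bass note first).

Reducing to letter names: D, F, B, G#. These stack in thirds as G#–B–D–F — a G# diminished seventh chord.
With the fifth (D) in the bass, the chord is in second inversion (figured bass 4/3).

G# diminished seventh, second inversion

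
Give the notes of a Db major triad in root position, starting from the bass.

Db, F, Ab

The chord tones are Db–F–Ab. With the root (Db) lowest for root position: Db, F, Ab.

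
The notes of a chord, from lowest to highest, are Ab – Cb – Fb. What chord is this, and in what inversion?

Fb major, first inversion

The distinct note names are Ab, Cb, Fb. Stacked in thirds they read Fb–Ab–Cb, which is a major triad on Fb.
Ab is the third of Fb major; third in the bass means first inversion (figured bass 6).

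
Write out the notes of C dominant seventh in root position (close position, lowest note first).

Spelling C dominant seventh: C–E–G–Bb. In root position the root is bass, giving C, E, G, Bb from the bottom.

C, E, G, Bb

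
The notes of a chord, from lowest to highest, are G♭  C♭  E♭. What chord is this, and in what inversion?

Cb major, second inversion

The pitch classes Gb, Cb, Eb arrange in thirds as Cb–Eb–Gb: a Cb major triad.
With the fifth (Gb) in the bass, the chord is in second inversion (figured bass 6/4).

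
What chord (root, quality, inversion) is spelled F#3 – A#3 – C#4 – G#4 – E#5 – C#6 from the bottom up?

F# major ninth, root position

The distinct note names are F#, A#, C#, G#, E#. Stacked in thirds they read F#–A#–C#–E#–G#, which is a major ninth chord on F#.
With the root (F#) in the bass, the chord is in root position.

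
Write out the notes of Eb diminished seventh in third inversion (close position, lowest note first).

The chord tones are Eb–Gb–Bbb–Dbb. With the seventh (Dbb) lowest for third inversion: Dbb, Eb, Gb, Bbb.

Dbb, Eb, Gb, Bbb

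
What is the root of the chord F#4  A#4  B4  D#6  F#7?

B

Reordering F#, A#, B, D# into stacked thirds gives B–D#–F#–A#; the bottom of that stack, B, is the root.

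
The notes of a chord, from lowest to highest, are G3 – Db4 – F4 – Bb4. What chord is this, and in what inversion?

G half-diminished seventh, root position

Reducing to letter names: G, Db, F, Bb. These stack in thirds as G–Bb–Db–F — a G half-diminished seventh chord.
G is the root of G half-diminished seventh; root in the bass means root position (figured bass 7).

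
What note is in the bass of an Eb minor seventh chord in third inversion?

Db

Eb minor seventh is Eb–Gb–Bb–Db. Third inversion places the seventh in the bass: Db.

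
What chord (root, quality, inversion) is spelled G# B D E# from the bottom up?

Reducing to letter names: G#, B, D, E#. These stack in thirds as E#–G#–B–D — an E# diminished seventh chord.
With the third (G#) in the bass, the chord is in first inversion (figured bass 6/5).

E# diminished seventh, first inversion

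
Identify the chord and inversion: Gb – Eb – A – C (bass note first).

A diminished seventh, third inversion

The distinct note names are Gb, Eb, A, C. Stacked in thirds they read A–C–Eb–Gb, which is a diminished seventh chord on A.
Gb is the seventh of A diminished seventh; seventh in the bass means third inversion (figured bass 4/2).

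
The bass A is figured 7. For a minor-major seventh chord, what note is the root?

A

The figures 7 mean the root of the chord is in the bass. If A is the root of a minor-major seventh chord, the root is A (chord tones A–C–E–G#).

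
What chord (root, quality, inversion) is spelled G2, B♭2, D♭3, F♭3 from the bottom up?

Reducing to letter names: G, Bb, Db, Fb. These stack in thirds as G–Bb–Db–Fb — a G diminished seventh chord.
G is the root of G diminished seventh; root in the bass means root position (figured bass 7).

G diminished seventh, root position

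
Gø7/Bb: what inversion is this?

Gø7/Bb means G half-diminished seventh with Bb in the bass. Bb is the third of G half-diminished seventh (G–Bb–Db–F), so this is first inversion.

first inversion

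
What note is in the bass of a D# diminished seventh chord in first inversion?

F#

The third of D# diminished seventh (D#–F#–A–C) is F#; that is the bass in first inversion.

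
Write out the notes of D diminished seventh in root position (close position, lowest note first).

D, F, Ab, Cb

D diminished seventh is D–F–Ab–Cb. Root position puts the root (D) in the bass, with the remaining tones above: D, F, Ab, Cb.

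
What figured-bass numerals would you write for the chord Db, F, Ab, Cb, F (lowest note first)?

7

The notes Db, F, Ab, Cb stack in thirds as Db–F–Ab–Cb — a Db dominant seventh chord. The bass Db is the root, so this is root position: figured 7.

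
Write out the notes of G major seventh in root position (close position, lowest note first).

Spelling G major seventh: G–B–D–F#. In root position the root is bass, giving G, B, D, F# from the bottom.

G, B, D, F#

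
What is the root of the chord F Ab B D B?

B

F, Ab, B, D are the tones of a B diminished seventh chord (B–D–F–Ab), making B the root.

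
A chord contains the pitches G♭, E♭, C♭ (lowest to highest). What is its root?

Reordering Gb, Eb, Cb into stacked thirds gives Cb–Eb–Gb; the bottom of that stack, Cb, is the root.

Cb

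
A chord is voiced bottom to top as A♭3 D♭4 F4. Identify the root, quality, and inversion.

The pitch classes Ab, Db, F arrange in thirds as Db–F–Ab: a Db major triad.
Ab is the fifth of Db major; fifth in the bass means second inversion (figured bass 6/4).

Db major, second inversion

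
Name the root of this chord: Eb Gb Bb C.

C

The distinct letter names are Eb, Gb, Bb, C. Arranged as a stack of thirds they read C–Eb–Gb–Bb, so C is the root (a C half-diminished seventh chord).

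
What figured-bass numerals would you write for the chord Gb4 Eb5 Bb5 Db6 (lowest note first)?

6/5

The notes Gb, Eb, Bb, Db stack in thirds as Eb–Gb–Bb–Db — an Eb minor seventh chord. The bass Gb is the third, so this is first inversion: figured 6/5.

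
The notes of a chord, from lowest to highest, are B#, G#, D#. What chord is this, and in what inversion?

Reducing to letter names: B#, G#, D#. These stack in thirds as G#–B#–D# — a G# major triad.
With the third (B#) in the bass, the chord is in first inversion (figured bass 6).

G# major, first inversion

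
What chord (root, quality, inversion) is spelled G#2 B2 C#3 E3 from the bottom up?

The pitch classes G#, B, C#, E arrange in thirds as C#–E–G#–B: a C# minor seventh chord.
G# is the fifth of C# minor seventh; fifth in the bass means second inversion (figured bass 4/3).

C# minor seventh, second inversion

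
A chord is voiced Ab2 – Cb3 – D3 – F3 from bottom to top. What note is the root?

D

Reordering Ab, Cb, D, F into stacked thirds gives D–F–Ab–Cb; the bottom of that stack, D, is the root.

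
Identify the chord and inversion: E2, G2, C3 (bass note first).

C major, first inversion

Reducing to letter names: E, G, C. These stack in thirds as C–E–G — a C major triad.
E is the third of C major; third in the bass means first inversion (figured bass 6).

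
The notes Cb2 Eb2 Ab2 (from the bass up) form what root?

Ab

Reordering Cb, Eb, Ab into stacked thirds gives Ab–Cb–Eb; the bottom of that stack, Ab, is the root.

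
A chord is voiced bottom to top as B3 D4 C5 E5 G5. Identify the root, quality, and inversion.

C major ninth, third inversion

The distinct note names are B, D, C, E, G. Stacked in thirds they read C–E–G–B–D, which is a major ninth chord on C.
With the seventh (B) in the bass, the chord is in third inversion.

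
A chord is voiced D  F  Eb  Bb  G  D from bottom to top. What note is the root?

Eb

The distinct letter names are D, F, Eb, Bb, G. Arranged as a stack of thirds they read Eb–G–Bb–D–F, so Eb is the root (an Eb major ninth chord).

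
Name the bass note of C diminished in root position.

C

The root of C diminished (C–Eb–Gb) is C; that is the bass in root position.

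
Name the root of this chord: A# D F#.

D

A#, D, F# are the tones of a D augmented triad (D–F#–A#), making D the root.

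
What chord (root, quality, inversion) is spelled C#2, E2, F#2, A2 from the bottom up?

F# minor seventh, second inversion

Reducing to letter names: C#, E, F#, A. These stack in thirds as F#–A–C#–E — an F# minor seventh chord.
With the fifth (C#) in the bass, the chord is in second inversion (figured bass 4/3).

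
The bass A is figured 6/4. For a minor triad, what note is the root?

The figures 6/4 mean the fifth of the chord is in the bass. If A is the fifth of a minor triad, the root is D (chord tones D–F–A).

D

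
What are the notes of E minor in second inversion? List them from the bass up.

B, E, G

Spelling E minor: E–G–B. In second inversion the fifth is bass, giving B, E, G from the bottom.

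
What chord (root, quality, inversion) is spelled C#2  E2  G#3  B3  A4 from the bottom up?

The distinct note names are C#, E, G#, B, A. Stacked in thirds they read A–C#–E–G#–B, which is a major ninth chord on A.
With the third (C#) in the bass, the chord is in first inversion.

A major ninth, first inversion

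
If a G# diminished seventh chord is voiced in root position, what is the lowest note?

In root position the root is lowest. For G# diminished seventh (G#–B–D–F) that is G#.

G#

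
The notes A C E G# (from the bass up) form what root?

A, C, E, G# are the tones of an A minor-major seventh chord (A–C–E–G#), making A the root.

A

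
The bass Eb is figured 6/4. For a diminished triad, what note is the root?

A

The figures 6/4 mean the fifth of the chord is in the bass. If Eb is the fifth of a diminished triad, the root is A (chord tones A–C–Eb).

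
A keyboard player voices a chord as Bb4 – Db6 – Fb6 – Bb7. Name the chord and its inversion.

The pitch classes Bb, Db, Fb arrange in thirds as Bb–Db–Fb: a Bb diminished triad.
Bb is the root of Bb diminished; root in the bass means root position (figured bass 5/3).

Bb diminished, root position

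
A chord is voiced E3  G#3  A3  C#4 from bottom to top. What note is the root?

The distinct letter names are E, G#, A, C#. Arranged as a stack of thirds they read A–C#–E–G#, so A is the root (an A major seventh chord).

A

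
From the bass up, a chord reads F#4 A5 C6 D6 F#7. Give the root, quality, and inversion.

Reducing to letter names: F#, A, C, D. These stack in thirds as D–F#–A–C — a D dominant seventh chord.
The lowest note is F#, the third of the chord, so this is first inversion (figured bass 6/5).

D dominant seventh, first inversion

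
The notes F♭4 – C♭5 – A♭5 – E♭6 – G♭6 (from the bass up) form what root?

Fb

Fb, Cb, Ab, Eb, Gb are the tones of an Fb major ninth chord (Fb–Ab–Cb–Eb–Gb), making Fb the root.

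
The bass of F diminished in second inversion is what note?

Cb

F diminished is F–Ab–Cb. Second inversion places the fifth in the bass: Cb.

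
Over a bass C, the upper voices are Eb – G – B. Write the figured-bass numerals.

7

The notes C, Eb, G, B stack in thirds as C–Eb–G–B — a C minor-major seventh chord. The bass C is the root, so this is root position: figured 7.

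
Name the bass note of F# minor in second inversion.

C#

F# minor is F#–A–C#. Second inversion places the fifth in the bass: C#.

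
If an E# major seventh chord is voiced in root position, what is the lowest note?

E# major seventh is E#–G##–B#–D##. Root position places the root in the bass: E#.

E#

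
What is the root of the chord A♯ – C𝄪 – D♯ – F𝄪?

A#, C##, D#, F## are the tones of a D# major seventh chord (D#–F##–A#–C##), making D# the root.

D#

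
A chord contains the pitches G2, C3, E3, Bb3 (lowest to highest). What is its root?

The distinct letter names are G, C, E, Bb. Arranged as a stack of thirds they read C–E–G–Bb, so C is the root (a C dominant seventh chord).

C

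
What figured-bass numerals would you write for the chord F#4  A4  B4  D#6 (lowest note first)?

The notes F#, A, B, D# stack in thirds as B–D#–F#–A — a B dominant seventh chord. The bass F# is the fifth, so this is second inversion: figured 4/3.

4/3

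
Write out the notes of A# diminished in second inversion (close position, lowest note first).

Spelling A# diminished: A#–C#–E. In second inversion the fifth is bass, giving E, A#, C# from the bottom.

E, A#, C#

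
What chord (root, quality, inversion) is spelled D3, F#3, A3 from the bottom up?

D major, root position

The pitch classes D, F#, A arrange in thirds as D–F#–A: a D major triad.
D is the root of D major; root in the bass means root position (figured bass 5/3).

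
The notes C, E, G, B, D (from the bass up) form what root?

C, E, G, B, D are the tones of a C major ninth chord (C–E–G–B–D), making C the root.

C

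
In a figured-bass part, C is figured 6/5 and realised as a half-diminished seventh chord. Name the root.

A

The figures 6/5 mean the third of the chord is in the bass. If C is the third of a half-diminished seventh chord, the root is A (chord tones A–C–Eb–G).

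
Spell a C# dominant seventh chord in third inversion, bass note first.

Spelling C# dominant seventh: C#–E#–G#–B. In third inversion the seventh is bass, giving B, C#, E#, G# from the bottom.

B, C#, E#, G#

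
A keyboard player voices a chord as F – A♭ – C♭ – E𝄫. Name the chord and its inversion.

F diminished seventh, root position

The distinct note names are F, Ab, Cb, Ebb. Stacked in thirds they read F–Ab–Cb–Ebb, which is a diminished seventh chord on F.
With the root (F) in the bass, the chord is in root position (figured bass 7).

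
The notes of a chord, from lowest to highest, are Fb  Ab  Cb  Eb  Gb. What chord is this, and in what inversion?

Fb major ninth, root position

The distinct note names are Fb, Ab, Cb, Eb, Gb. Stacked in thirds they read Fb–Ab–Cb–Eb–Gb, which is a major ninth chord on Fb.
Fb is the root of Fb major ninth; root in the bass means root position.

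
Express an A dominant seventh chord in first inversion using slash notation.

First inversion of A dominant seventh has the third (C#) in the bass. As a slash chord: A7/C#.

A7/C#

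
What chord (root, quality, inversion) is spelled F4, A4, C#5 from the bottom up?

Reducing to letter names: F, A, C#. These stack in thirds as F–A–C# — an F augmented triad.
With the root (F) in the bass, the chord is in root position (figured bass 5/3).

F augmented, root position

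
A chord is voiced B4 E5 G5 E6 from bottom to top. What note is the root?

B, E, G are the tones of an E minor triad (E–G–B), making E the root.

E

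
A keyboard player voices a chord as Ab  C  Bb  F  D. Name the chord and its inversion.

Bb dominant ninth, third inversion

Reducing to letter names: Ab, C, Bb, F, D. These stack in thirds as Bb–D–F–Ab–C — a Bb dominant ninth chord.
Ab is the seventh of Bb dominant ninth; seventh in the bass means third inversion.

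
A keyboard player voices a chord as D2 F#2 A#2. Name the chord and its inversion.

The distinct note names are D, F#, A#. Stacked in thirds they read D–F#–A#, which is an augmented triad on D.
The lowest note is D, the root of the chord, so this is root position (figured bass 5/3).

D augmented, root position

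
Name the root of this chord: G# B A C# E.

G#, B, A, C#, E are the tones of an A major ninth chord (A–C#–E–G#–B), making A the root.

A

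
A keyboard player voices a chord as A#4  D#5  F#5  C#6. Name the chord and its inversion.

D# minor seventh, second inversion

The distinct note names are A#, D#, F#, C#. Stacked in thirds they read D#–F#–A#–C#, which is a minor seventh chord on D#.
With the fifth (A#) in the bass, the chord is in second inversion (figured bass 4/3).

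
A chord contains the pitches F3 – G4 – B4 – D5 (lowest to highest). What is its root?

G

Reordering F, G, B, D into stacked thirds gives G–B–D–F; the bottom of that stack, G, is the root.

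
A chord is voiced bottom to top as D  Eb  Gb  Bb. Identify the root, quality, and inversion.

Eb minor-major seventh, third inversion

The pitch classes D, Eb, Gb, Bb arrange in thirds as Eb–Gb–Bb–D: an Eb minor-major seventh chord.
The lowest note is D, the seventh of the chord, so this is third inversion (figured bass 4/2).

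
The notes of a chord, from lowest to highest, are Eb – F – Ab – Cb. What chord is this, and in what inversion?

F half-diminished seventh, third inversion

Reducing to letter names: Eb, F, Ab, Cb. These stack in thirds as F–Ab–Cb–Eb — an F half-diminished seventh chord.
The lowest note is Eb, the seventh of the chord, so this is third inversion (figured bass 4/2).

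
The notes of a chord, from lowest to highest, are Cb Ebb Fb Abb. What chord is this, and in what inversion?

The pitch classes Cb, Ebb, Fb, Abb arrange in thirds as Fb–Abb–Cb–Ebb: an Fb minor seventh chord.
The lowest note is Cb, the fifth of the chord, so this is second inversion (figured bass 4/3).

Fb minor seventh, second inversion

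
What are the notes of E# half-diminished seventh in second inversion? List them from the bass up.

Spelling E# half-diminished seventh: E#–G#–B–D#. In second inversion the fifth is bass, giving B, D#, E#, G# from the bottom.

B, D#, E#, G#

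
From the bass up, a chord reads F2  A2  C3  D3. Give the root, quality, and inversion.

D minor seventh, first inversion

The distinct note names are F, A, C, D. Stacked in thirds they read D–F–A–C, which is a minor seventh chord on D.
The lowest note is F, the third of the chord, so this is first inversion (figured bass 6/5).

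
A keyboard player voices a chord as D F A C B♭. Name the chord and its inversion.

Reducing to letter names: D, F, A, C, Bb. These stack in thirds as Bb–D–F–A–C — a Bb major ninth chord.
D is the third of Bb major ninth; third in the bass means first inversion.

Bb major ninth, first inversion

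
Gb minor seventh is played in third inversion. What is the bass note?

Gb minor seventh is Gb–Bbb–Db–Fb. Third inversion places the seventh in the bass: Fb.

Fb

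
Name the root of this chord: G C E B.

The distinct letter names are G, C, E, B. Arranged as a stack of thirds they read C–E–G–B, so C is the root (a C major seventh chord).

C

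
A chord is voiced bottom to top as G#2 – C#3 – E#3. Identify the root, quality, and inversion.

C# major, second inversion

The distinct note names are G#, C#, E#. Stacked in thirds they read C#–E#–G#, which is a major triad on C#.
G# is the fifth of C# major; fifth in the bass means second inversion (figured bass 6/4).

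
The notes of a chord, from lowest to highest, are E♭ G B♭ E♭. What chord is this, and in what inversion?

Eb major, root position

The distinct note names are Eb, G, Bb. Stacked in thirds they read Eb–G–Bb, which is a major triad on Eb.
Eb is the root of Eb major; root in the bass means root position (figured bass 5/3).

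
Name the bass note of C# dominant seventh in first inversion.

The third of C# dominant seventh (C#–E#–G#–B) is E#; that is the bass in first inversion.

E#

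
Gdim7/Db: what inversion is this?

Gdim7/Db means G diminished seventh with Db in the bass. Db is the fifth of G diminished seventh (G–Bb–Db–Fb), so this is second inversion.

second inversion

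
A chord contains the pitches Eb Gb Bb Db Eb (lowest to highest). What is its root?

The distinct letter names are Eb, Gb, Bb, Db. Arranged as a stack of thirds they read Eb–Gb–Bb–Db, so Eb is the root (an Eb minor seventh chord).

Eb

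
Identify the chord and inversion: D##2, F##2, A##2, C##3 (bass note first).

Reducing to letter names: D##, F##, A##, C##. These stack in thirds as D##–F##–A##–C## — a D## minor seventh chord.
The lowest note is D##, the root of the chord, so this is root position (figured bass 7).

D## minor seventh, root position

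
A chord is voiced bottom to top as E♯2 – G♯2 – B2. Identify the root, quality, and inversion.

E# diminished, root position

The distinct note names are E#, G#, B. Stacked in thirds they read E#–G#–B, which is a diminished triad on E#.
The lowest note is E#, the root of the chord, so this is root position (figured bass 5/3).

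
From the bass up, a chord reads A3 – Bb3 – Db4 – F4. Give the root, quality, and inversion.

Reducing to letter names: A, Bb, Db, F. These stack in thirds as Bb–Db–F–A — a Bb minor-major seventh chord.
The lowest note is A, the seventh of the chord, so this is third inversion (figured bass 4/2).

Bb minor-major seventh, third inversion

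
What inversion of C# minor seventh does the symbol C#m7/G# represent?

second inversion

C#m7/G# means C# minor seventh with G# in the bass. G# is the fifth of C# minor seventh (C#–E–G#–B), so this is second inversion.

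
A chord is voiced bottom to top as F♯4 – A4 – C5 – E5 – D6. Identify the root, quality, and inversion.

D dominant ninth, first inversion

The pitch classes F#, A, C, E, D arrange in thirds as D–F#–A–C–E: a D dominant ninth chord.
The lowest note is F#, the third of the chord, so this is first inversion.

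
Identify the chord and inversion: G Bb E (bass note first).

E diminished, first inversion

The pitch classes G, Bb, E arrange in thirds as E–G–Bb: an E diminished triad.
With the third (G) in the bass, the chord is in first inversion (figured bass 6).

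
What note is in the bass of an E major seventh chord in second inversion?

The fifth of E major seventh (E–G#–B–D#) is B; that is the bass in second inversion.

B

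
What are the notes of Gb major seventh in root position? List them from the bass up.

Gb, Bb, Db, F

Spelling Gb major seventh: Gb–Bb–Db–F. In root position the root is bass, giving Gb, Bb, Db, F from the bottom.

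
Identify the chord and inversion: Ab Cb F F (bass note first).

F diminished, first inversion

The pitch classes Ab, Cb, F arrange in thirds as F–Ab–Cb: an F diminished triad.
The lowest note is Ab, the third of the chord, so this is first inversion (figured bass 6).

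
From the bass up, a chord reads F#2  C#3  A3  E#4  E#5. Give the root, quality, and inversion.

F# minor-major seventh, root position

Reducing to letter names: F#, C#, A, E#. These stack in thirds as F#–A–C#–E# — an F# minor-major seventh chord.
F# is the root of F# minor-major seventh; root in the bass means root position (figured bass 7).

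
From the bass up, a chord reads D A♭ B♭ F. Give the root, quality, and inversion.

Bb dominant seventh, first inversion

Reducing to letter names: D, Ab, Bb, F. These stack in thirds as Bb–D–F–Ab — a Bb dominant seventh chord.
D is the third of Bb dominant seventh; third in the bass means first inversion (figured bass 6/5).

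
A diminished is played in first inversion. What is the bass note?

In first inversion the third is lowest. For A diminished (A–C–Eb) that is C.

C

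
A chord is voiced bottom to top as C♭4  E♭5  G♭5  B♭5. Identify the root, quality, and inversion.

Reducing to letter names: Cb, Eb, Gb, Bb. These stack in thirds as Cb–Eb–Gb–Bb — a Cb major seventh chord.
Cb is the root of Cb major seventh; root in the bass means root position (figured bass 7).

Cb major seventh, root position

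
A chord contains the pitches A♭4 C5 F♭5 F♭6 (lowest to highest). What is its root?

Reordering Ab, C, Fb into stacked thirds gives Fb–Ab–C; the bottom of that stack, Fb, is the root.

Fb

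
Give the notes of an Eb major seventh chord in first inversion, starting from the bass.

The chord tones are Eb–G–Bb–D. With the third (G) lowest for first inversion: G, Bb, D, Eb.

G, Bb, D, Eb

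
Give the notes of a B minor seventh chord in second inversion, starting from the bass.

F#, A, B, D

The chord tones are B–D–F#–A. With the fifth (F#) lowest for second inversion: F#, A, B, D.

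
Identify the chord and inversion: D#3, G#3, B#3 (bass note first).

The pitch classes D#, G#, B# arrange in thirds as G#–B#–D#: a G# major triad.
The lowest note is D#, the fifth of the chord, so this is second inversion (figured bass 6/4).

G# major, second inversion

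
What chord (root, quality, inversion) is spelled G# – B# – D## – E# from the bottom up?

Reducing to letter names: G#, B#, D##, E#. These stack in thirds as E#–G#–B#–D## — an E# minor-major seventh chord.
G# is the third of E# minor-major seventh; third in the bass means first inversion (figured bass 6/5).

E# minor-major seventh, first inversion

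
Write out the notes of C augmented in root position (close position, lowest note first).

C, E, G#

The chord tones are C–E–G#. With the root (C) lowest for root position: C, E, G#.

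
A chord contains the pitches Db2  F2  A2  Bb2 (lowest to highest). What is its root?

Bb

Reordering Db, F, A, Bb into stacked thirds gives Bb–Db–F–A; the bottom of that stack, Bb, is the root.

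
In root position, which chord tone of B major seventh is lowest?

B

B major seventh is B–D#–F#–A#. Root position places the root in the bass: B.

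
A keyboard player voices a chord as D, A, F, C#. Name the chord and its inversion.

The distinct note names are D, A, F, C#. Stacked in thirds they read D–F–A–C#, which is a minor-major seventh chord on D.
With the root (D) in the bass, the chord is in root position (figured bass 7).

D minor-major seventh, root position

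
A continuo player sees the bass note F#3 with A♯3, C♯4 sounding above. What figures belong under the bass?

5/3

The notes F#, A#, C# stack in thirds as F#–A#–C# — an F# major triad. The bass F# is the root, so this is root position: figured 5/3.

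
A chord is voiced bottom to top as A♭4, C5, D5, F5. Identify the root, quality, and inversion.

D half-diminished seventh, second inversion

The distinct note names are Ab, C, D, F. Stacked in thirds they read D–F–Ab–C, which is a half-diminished seventh chord on D.
With the fifth (Ab) in the bass, the chord is in second inversion (figured bass 4/3).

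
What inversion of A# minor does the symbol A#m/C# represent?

first inversion

A#m/C# means A# minor with C# in the bass. C# is the third of A# minor (A#–C#–E#), so this is first inversion.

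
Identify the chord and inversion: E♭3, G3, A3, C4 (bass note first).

Reducing to letter names: Eb, G, A, C. These stack in thirds as A–C–Eb–G — an A half-diminished seventh chord.
With the fifth (Eb) in the bass, the chord is in second inversion (figured bass 4/3).

A half-diminished seventh, second inversion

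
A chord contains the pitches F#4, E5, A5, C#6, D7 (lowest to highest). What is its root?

F#, E, A, C#, D are the tones of a D major ninth chord (D–F#–A–C#–E), making D the root.

D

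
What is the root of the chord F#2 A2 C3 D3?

The distinct letter names are F#, A, C, D. Arranged as a stack of thirds they read D–F#–A–C, so D is the root (a D dominant seventh chord).

D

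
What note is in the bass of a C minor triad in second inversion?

G

The fifth of C minor (C–Eb–G) is G; that is the bass in second inversion.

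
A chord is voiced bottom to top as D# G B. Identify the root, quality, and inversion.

G augmented, second inversion

The distinct note names are D#, G, B. Stacked in thirds they read G–B–D#, which is an augmented triad on G.
With the fifth (D#) in the bass, the chord is in second inversion (figured bass 6/4).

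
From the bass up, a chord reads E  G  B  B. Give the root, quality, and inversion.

Reducing to letter names: E, G, B. These stack in thirds as E–G–B — an E minor triad.
With the root (E) in the bass, the chord is in root position (figured bass 5/3).

E minor, root position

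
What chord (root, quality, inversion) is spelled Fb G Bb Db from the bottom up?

The distinct note names are Fb, G, Bb, Db. Stacked in thirds they read G–Bb–Db–Fb, which is a diminished seventh chord on G.
Fb is the seventh of G diminished seventh; seventh in the bass means third inversion (figured bass 4/2).

G diminished seventh, third inversion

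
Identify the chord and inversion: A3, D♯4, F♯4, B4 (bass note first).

Reducing to letter names: A, D#, F#, B. These stack in thirds as B–D#–F#–A — a B dominant seventh chord.
The lowest note is A, the seventh of the chord, so this is third inversion (figured bass 4/2).

B dominant seventh, third inversion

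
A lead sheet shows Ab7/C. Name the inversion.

first inversion

Ab7/C means Ab dominant seventh with C in the bass. C is the third of Ab dominant seventh (Ab–C–Eb–Gb), so this is first inversion.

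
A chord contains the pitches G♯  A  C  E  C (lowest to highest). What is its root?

A

G#, A, C, E are the tones of an A minor-major seventh chord (A–C–E–G#), making A the root.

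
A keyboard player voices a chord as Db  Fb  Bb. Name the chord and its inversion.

Bb diminished, first inversion

The pitch classes Db, Fb, Bb arrange in thirds as Bb–Db–Fb: a Bb diminished triad.
The lowest note is Db, the third of the chord, so this is first inversion (figured bass 6).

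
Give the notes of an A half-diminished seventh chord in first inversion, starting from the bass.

C, Eb, G, A

The chord tones are A–C–Eb–G. With the third (C) lowest for first inversion: C, Eb, G, A.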